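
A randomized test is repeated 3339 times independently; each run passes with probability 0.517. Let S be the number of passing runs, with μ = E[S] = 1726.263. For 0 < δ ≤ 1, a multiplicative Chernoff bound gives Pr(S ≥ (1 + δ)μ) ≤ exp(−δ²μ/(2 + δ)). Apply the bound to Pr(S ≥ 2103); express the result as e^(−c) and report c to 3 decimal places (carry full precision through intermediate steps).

37.065

Write 2103 = (1 + δ)μ, so δ = 2103/1726.263 − 1 = 0.2182385…
Then the exponent is δ²μ/(2 + δ) = (2103 − μ)² / (μ·(2 + δ)) = 37.064774.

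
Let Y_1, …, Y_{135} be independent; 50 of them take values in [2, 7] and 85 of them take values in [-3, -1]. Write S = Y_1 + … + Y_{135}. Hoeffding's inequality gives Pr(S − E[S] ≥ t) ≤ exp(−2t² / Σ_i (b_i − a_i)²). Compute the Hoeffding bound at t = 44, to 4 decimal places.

Σ(b_i − a_i)² = 50·5² + 85·2² = 1590.
Exponent = 2·44² / 1590 = 2.43522.
Bound = exp(−2.43522) = 0.08758.

0.0876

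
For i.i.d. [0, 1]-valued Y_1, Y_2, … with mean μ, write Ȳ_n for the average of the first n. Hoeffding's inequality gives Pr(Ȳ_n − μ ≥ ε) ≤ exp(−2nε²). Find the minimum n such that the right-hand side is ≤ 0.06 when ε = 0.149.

Require exp(−2nε²) ≤ 0.06, i.e. 2nε² ≥ ln(1/0.06) = 2.813411.
So n ≥ 2.813411 / (2·0.149²) = 63.362.
The smallest integer n is 64.

64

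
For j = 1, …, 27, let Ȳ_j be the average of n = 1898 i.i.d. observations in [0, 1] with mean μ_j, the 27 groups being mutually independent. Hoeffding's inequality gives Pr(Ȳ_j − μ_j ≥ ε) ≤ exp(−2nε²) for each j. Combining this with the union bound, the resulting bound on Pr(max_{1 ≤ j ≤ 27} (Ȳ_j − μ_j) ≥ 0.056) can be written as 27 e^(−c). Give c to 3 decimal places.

Union bound over the 27 events: Pr(max_{1 ≤ j ≤ 27} (Ȳ_j − μ_j) ≥ 0.056) ≤ 27·exp(−2nε²) = 27 exp(−2·1898·0.056²).
So c = 2·1898·0.056² = 11.9043.

11.904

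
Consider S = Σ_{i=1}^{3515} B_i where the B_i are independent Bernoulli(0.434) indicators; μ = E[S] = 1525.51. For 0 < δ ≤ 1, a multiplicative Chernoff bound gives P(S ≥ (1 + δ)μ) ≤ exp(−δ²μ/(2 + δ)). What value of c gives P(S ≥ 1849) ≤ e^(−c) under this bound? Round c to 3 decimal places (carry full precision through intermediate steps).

31.011

Write 1849 = (1 + δ)μ, so δ = 1849/1525.51 − 1 = 0.2120537…
Then the exponent is δ²μ/(2 + δ) = (1849 − μ)² / (μ·(2 + δ)) = 31.010659.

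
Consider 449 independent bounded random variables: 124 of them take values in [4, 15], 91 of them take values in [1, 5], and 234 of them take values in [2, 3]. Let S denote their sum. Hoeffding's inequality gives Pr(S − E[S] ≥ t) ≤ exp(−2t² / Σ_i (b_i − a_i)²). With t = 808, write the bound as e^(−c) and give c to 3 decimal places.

78.215

Σ(b_i − a_i)² = 124·11² + 91·4² + 234·1² = 16694.
c = 2t² / 16694 = 2·808² / 16694 = 78.2154.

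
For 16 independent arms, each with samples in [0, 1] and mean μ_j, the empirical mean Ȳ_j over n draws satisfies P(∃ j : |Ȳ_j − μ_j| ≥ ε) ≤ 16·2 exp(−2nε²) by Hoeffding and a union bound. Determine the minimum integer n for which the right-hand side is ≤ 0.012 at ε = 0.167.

142

Need 2·16·exp(−2nε²) ≤ 0.012, i.e. exp(−2nε²) ≤ 0.012/32.
So 2nε² ≥ ln(32/0.012) = 7.888585.
Hence n ≥ 7.888585/(2·0.167²) = 141.428.
The smallest integer n is 142.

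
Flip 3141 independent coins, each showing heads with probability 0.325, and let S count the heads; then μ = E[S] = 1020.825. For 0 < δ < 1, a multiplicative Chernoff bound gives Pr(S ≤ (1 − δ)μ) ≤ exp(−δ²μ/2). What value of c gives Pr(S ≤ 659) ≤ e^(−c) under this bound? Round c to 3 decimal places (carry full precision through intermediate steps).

64.123

Write 659 = (1 − δ)μ, so δ = 1 − 659/1020.825 = 0.3544437…
Then the exponent is δ²μ/2 = (μ − 659)²/(2μ) = 64.123298.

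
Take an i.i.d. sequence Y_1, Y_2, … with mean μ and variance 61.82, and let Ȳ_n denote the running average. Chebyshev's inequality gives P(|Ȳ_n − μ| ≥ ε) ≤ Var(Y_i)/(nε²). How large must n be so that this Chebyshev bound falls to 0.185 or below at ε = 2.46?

56

Require 61.82/(n·2.46²) ≤ 0.185, i.e. n ≥ 61.82/(0.185·2.46²) = 55.219.
The smallest integer n is 56.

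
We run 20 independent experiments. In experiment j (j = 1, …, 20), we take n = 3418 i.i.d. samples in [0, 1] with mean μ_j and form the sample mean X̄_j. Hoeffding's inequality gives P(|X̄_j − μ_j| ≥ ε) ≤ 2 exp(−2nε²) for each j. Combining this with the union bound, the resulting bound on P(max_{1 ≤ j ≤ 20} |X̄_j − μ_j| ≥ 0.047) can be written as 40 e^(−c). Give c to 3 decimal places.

15.101

Union bound over the 20 events: P(max_{1 ≤ j ≤ 20} |X̄_j − μ_j| ≥ 0.047) ≤ 20·2·exp(−2nε²) = 40 exp(−2·3418·0.047²).
So c = 2·3418·0.047² = 15.1007.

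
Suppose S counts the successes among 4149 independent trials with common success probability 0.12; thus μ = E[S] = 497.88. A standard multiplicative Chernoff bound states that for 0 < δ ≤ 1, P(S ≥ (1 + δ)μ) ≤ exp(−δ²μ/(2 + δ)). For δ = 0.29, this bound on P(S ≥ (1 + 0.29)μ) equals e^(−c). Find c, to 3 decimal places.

18.285

c = δ²μ/(2 + δ) = 0.29²·497.88/(2 + 0.29) = 18.2846.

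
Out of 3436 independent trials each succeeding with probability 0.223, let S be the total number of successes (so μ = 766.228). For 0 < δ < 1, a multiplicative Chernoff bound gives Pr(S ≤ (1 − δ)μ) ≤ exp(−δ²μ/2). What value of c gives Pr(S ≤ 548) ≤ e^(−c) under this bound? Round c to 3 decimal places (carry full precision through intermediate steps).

31.077

Write 548 = (1 − δ)μ, so δ = 1 − 548/766.228 = 0.2848082…
Then the exponent is δ²μ/2 = (μ − 548)²/(2μ) = 31.076559.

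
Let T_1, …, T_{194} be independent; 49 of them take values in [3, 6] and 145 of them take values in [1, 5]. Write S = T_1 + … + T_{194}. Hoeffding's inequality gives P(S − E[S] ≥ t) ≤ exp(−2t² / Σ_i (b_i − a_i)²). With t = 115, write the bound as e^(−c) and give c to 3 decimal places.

Σ(b_i − a_i)² = 49·3² + 145·4² = 2761.
c = 2t² / 2761 = 2·115² / 2761 = 9.5799.

9.580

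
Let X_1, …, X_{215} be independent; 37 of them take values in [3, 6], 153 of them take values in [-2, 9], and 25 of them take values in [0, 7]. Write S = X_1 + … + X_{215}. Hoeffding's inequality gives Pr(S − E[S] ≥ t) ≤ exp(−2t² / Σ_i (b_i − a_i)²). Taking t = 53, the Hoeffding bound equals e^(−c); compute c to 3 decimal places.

0.280

Σ(b_i − a_i)² = 37·3² + 153·11² + 25·7² = 20071.
c = 2t² / 20071 = 2·53² / 20071 = 0.2799.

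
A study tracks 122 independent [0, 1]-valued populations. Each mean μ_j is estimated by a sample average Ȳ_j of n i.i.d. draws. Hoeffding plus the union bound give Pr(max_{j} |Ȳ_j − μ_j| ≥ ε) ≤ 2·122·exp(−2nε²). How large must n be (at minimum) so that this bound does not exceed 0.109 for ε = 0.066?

886

Need 2·122·exp(−2nε²) ≤ 0.109, i.e. exp(−2nε²) ≤ 0.109/244.
So 2nε² ≥ ln(244/0.109) = 7.713576.
Hence n ≥ 7.713576/(2·0.066²) = 885.397.
The smallest integer n is 886.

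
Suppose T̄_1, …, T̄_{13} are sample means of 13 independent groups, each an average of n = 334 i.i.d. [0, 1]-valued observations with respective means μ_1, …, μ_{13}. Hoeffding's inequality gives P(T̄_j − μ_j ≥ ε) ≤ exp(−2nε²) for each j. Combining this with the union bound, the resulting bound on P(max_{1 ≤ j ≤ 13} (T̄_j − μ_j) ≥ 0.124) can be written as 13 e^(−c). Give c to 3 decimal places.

Union bound over the 13 events: P(max_{1 ≤ j ≤ 13} (T̄_j − μ_j) ≥ 0.124) ≤ 13·exp(−2nε²) = 13 exp(−2·334·0.124²).
So c = 2·334·0.124² = 10.2712.

10.271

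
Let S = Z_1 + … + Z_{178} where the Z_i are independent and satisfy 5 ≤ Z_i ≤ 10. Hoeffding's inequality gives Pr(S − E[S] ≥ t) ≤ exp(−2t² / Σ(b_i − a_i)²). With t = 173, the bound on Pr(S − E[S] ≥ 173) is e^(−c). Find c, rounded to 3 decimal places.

Σ(b_i − a_i)² = 178·(5)² = 4450.
c = 2t²/4450 = 2·173²/4450 = 13.4512.

13.451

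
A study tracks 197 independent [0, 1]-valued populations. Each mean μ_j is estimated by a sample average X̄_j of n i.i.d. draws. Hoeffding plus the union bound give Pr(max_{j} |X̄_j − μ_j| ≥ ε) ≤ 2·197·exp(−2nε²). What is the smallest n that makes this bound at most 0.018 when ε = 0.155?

Need 2·197·exp(−2nε²) ≤ 0.018, i.e. exp(−2nε²) ≤ 0.018/394.
So 2nε² ≥ ln(394/0.018) = 9.993734.
Hence n ≥ 9.993734/(2·0.155²) = 207.986.
The smallest integer n is 208.

208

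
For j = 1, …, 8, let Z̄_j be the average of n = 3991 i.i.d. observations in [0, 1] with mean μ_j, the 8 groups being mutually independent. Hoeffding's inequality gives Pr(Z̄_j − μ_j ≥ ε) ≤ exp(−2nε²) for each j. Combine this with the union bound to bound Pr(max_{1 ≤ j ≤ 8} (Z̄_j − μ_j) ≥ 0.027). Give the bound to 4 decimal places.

0.0238

Per-experiment Hoeffding bound: exp(−2·3991·0.027²) = exp(−5.81888) = 0.0029709.
Union bound over 8 events: 8·0.0029709 = 0.02377.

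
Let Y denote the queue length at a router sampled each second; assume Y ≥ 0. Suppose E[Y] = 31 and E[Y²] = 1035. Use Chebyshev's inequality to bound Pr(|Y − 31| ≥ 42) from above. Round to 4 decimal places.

Var(Y) = E[Y²] − (E[Y])² = 1035 − 961 = 74.
Chebyshev's inequality: Pr(|Y − μ| ≥ t) ≤ Var(Y)/t² = 74/1764 = 0.0420.

0.0420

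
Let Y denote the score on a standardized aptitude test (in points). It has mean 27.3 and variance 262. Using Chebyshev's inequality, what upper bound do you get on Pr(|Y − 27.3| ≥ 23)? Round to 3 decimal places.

0.495

Chebyshev: Pr(|Y − μ| ≥ t) ≤ Var(Y)/t².
Bound = 262 / 529 = 0.4953.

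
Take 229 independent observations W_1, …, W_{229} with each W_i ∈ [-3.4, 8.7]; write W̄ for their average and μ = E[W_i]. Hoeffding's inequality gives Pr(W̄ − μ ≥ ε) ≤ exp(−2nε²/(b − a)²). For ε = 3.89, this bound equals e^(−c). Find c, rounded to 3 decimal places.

47.336

c = 2nε²/(b − a)² = 2·229·3.89² / 12.1² = 47.3363.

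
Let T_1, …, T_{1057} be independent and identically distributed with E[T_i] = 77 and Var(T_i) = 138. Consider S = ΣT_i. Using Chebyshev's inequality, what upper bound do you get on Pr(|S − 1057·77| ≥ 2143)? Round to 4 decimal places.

0.0318

Var(S) = n·Var(T_i) = 1057·138 = 145866.
Chebyshev: Pr(|S − 1057·77| ≥ 2143) ≤ Var(S)/2143² = 145866/4592449 = 0.0318.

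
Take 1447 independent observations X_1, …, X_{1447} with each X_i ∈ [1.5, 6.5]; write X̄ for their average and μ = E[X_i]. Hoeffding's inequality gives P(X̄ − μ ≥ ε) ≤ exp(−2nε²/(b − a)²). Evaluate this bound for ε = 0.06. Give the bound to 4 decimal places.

0.6592

Exponent: 2nε²/(b − a)² = 2·1447·0.06² / 5² = 0.41674.
Bound = exp(−0.41674) = 0.65919.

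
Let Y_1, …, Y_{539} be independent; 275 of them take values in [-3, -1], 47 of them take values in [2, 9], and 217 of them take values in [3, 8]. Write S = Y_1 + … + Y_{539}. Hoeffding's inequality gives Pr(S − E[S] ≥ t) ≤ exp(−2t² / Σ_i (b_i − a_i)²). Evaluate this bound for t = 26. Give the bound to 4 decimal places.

Σ(b_i − a_i)² = 275·2² + 47·7² + 217·5² = 8828.
Exponent = 2·26² / 8828 = 0.15315.
Bound = exp(−0.15315) = 0.85800.

0.8580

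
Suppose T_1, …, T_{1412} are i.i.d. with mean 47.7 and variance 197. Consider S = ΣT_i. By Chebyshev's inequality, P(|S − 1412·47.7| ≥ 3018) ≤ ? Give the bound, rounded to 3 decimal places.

0.031

Var(S) = n·Var(T_i) = 1412·197 = 278164.
Chebyshev: P(|S − 1412·47.7| ≥ 3018) ≤ Var(S)/3018² = 278164/9108324 = 0.0305.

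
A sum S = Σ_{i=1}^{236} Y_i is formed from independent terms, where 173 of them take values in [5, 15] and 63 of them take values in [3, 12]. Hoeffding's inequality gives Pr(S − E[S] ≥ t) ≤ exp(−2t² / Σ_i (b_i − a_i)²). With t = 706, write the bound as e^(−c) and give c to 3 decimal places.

Σ(b_i − a_i)² = 173·10² + 63·9² = 22403.
c = 2t² / 22403 = 2·706² / 22403 = 44.4973.

44.497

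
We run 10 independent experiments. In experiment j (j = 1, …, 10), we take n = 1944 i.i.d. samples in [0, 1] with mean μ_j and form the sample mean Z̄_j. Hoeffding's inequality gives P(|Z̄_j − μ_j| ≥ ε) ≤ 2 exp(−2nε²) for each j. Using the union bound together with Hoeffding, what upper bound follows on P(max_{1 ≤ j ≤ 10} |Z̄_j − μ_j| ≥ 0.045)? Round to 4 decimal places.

Per-experiment Hoeffding bound: 2·exp(−2·1944·0.045²) = 2·exp(−7.87320) = 0.00076163.
Union bound over 10 events: 10·0.00076163 = 0.00762.

0.0076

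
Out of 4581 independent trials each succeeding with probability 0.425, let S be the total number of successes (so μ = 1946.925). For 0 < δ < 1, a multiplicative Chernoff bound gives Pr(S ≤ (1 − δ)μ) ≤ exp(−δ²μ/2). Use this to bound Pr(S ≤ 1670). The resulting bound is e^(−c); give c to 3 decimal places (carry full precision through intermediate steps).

Write 1670 = (1 − δ)μ, so δ = 1 − 1670/1946.925 = 0.1422371…
Then the exponent is δ²μ/2 = (μ − 1670)²/(2μ) = 19.694507.

19.695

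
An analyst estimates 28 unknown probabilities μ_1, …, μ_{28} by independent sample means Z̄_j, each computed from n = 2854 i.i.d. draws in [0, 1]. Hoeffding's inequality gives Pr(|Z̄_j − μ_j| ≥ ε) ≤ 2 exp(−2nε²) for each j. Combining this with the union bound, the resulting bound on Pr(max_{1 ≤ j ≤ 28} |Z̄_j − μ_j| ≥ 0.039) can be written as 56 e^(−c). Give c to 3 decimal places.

8.682

Union bound over the 28 events: Pr(max_{1 ≤ j ≤ 28} |Z̄_j − μ_j| ≥ 0.039) ≤ 28·2·exp(−2nε²) = 56 exp(−2·2854·0.039²).
So c = 2·2854·0.039² = 8.6819.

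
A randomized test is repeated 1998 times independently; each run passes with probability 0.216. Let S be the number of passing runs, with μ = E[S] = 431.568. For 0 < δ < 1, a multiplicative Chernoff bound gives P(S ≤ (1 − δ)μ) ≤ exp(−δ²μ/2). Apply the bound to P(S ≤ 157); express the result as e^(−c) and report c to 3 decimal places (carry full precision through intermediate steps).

Write 157 = (1 − δ)μ, so δ = 1 − 157/431.568 = 0.6362103…
Then the exponent is δ²μ/2 = (μ − 157)²/(2μ) = 87.341493.

87.341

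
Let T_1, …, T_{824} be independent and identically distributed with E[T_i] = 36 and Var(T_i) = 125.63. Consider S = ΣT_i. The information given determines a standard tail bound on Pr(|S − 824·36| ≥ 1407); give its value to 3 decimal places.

With mean and variance of each term known, Chebyshev's inequality bounds the deviation of the sum (or sample mean).
Var(S) = n·Var(T_i) = 824·125.63 = 103519.12.
Chebyshev: Pr(|S − 824·36| ≥ 1407) ≤ Var(S)/1407² = 103519.12/1979649 = 0.0523.

0.052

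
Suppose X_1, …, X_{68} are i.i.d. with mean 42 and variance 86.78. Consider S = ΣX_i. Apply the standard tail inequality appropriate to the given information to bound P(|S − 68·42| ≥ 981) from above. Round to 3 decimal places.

0.006

With mean and variance of each term known, Chebyshev's inequality bounds the deviation of the sum (or sample mean).
Var(S) = n·Var(X_i) = 68·86.78 = 5901.04.
Chebyshev: P(|S − 68·42| ≥ 981) ≤ Var(S)/981² = 5901.04/962361 = 0.0061.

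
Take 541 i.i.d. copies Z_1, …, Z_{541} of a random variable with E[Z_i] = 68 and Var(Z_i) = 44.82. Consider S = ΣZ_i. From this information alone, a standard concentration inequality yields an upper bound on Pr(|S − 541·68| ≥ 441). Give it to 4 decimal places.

With mean and variance of each term known, Chebyshev's inequality bounds the deviation of the sum (or sample mean).
Var(S) = n·Var(Z_i) = 541·44.82 = 24247.62.
Chebyshev: Pr(|S − 541·68| ≥ 441) ≤ Var(S)/441² = 24247.62/194481 = 0.1247.

0.1247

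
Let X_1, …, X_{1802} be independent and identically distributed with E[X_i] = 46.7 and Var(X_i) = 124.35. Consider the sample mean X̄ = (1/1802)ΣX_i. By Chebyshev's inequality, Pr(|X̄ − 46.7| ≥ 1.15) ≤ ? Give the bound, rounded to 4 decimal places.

Var(X̄) = Var(X_i)/n = 124.35/1802 = 0.069007.
Chebyshev: Pr(|X̄ − 46.7| ≥ 1.15) ≤ Var(X̄)/(1.15)² = 124.35/(1802·1.15²) = 0.0522.

0.0522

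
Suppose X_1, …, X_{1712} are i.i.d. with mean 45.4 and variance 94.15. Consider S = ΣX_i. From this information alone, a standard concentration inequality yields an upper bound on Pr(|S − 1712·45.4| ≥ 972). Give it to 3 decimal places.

0.171

With mean and variance of each term known, Chebyshev's inequality bounds the deviation of the sum (or sample mean).
Var(S) = n·Var(X_i) = 1712·94.15 = 161184.8.
Chebyshev: Pr(|S − 1712·45.4| ≥ 972) ≤ Var(S)/972² = 161184.8/944784 = 0.1706.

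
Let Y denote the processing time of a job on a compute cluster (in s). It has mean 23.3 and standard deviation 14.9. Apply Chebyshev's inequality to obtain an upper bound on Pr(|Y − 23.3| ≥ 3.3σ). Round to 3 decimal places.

0.092

Chebyshev: Pr(|Y − μ| ≥ t) ≤ Var(Y)/t².
Var(Y) = σ² = 14.9² = 222.01.
t = 3.3·14.9 = 49.17.
Bound = 222.01 / 2417.6889 = 0.0918.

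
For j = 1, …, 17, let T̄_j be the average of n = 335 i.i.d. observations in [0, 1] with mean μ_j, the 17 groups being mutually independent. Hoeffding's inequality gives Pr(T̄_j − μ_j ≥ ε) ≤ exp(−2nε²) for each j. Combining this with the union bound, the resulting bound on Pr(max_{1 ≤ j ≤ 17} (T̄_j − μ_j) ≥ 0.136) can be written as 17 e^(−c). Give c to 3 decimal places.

Union bound over the 17 events: Pr(max_{1 ≤ j ≤ 17} (T̄_j − μ_j) ≥ 0.136) ≤ 17·exp(−2nε²) = 17 exp(−2·335·0.136²).
So c = 2·335·0.136² = 12.3923.

12.392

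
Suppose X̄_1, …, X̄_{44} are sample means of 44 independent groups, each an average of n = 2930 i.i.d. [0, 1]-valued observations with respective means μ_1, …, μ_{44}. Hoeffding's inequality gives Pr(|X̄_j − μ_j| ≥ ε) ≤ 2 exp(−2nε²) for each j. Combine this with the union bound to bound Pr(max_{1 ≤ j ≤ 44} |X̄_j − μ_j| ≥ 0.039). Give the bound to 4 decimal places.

0.0118

Per-experiment Hoeffding bound: 2·exp(−2·2930·0.039²) = 2·exp(−8.91306) = 0.00026924.
Union bound over 44 events: 44·0.00026924 = 0.01185.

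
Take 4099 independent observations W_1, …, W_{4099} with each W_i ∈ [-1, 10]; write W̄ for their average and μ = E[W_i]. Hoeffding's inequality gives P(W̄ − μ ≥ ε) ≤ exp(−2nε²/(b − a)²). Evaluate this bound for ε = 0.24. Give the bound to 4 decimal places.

Exponent: 2nε²/(b − a)² = 2·4099·0.24² / 11² = 3.90252.
Bound = exp(−3.90252) = 0.02019.

0.0202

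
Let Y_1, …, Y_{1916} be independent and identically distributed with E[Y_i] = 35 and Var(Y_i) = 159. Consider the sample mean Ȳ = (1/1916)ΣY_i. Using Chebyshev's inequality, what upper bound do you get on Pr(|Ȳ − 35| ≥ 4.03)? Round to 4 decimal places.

Var(Ȳ) = Var(Y_i)/n = 159/1916 = 0.082985.
Chebyshev: Pr(|Ȳ − 35| ≥ 4.03) ≤ Var(Ȳ)/(4.03)² = 159/(1916·4.03²) = 0.0051.

0.0051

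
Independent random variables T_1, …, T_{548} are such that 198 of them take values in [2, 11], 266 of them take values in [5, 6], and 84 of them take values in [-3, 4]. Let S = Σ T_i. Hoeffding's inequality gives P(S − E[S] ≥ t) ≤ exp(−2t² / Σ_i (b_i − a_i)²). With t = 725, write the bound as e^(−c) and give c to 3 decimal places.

Σ(b_i − a_i)² = 198·9² + 266·1² + 84·7² = 20420.
c = 2t² / 20420 = 2·725² / 20420 = 51.4814.

51.481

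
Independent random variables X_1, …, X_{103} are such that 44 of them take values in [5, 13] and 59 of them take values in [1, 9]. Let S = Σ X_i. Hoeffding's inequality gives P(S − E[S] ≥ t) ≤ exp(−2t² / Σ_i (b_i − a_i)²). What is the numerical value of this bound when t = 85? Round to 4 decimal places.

Σ(b_i − a_i)² = 44·8² + 59·8² = 6592.
Exponent = 2·85² / 6592 = 2.19205.
Bound = exp(−2.19205) = 0.11169.

0.1117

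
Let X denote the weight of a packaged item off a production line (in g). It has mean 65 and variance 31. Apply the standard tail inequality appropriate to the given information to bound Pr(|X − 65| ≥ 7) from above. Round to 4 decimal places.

Mean and variance are known, so Chebyshev's inequality applies.
Chebyshev: Pr(|X − μ| ≥ t) ≤ Var(X)/t².
Bound = 31 / 49 = 0.6327.

0.6327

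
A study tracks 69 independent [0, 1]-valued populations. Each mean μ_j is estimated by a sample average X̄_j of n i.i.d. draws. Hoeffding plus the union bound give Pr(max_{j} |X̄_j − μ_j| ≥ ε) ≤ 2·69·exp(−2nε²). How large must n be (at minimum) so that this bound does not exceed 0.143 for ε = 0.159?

136

Need 2·69·exp(−2nε²) ≤ 0.143, i.e. exp(−2nε²) ≤ 0.143/138.
So 2nε² ≥ ln(138/0.143) = 6.872164.
Hence n ≥ 6.872164/(2·0.159²) = 135.916.
The smallest integer n is 136.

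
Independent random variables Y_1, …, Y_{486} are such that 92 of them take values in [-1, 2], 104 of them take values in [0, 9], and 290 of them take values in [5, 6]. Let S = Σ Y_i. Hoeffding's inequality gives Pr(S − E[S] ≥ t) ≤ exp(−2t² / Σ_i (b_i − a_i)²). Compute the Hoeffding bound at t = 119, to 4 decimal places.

Σ(b_i − a_i)² = 92·3² + 104·9² + 290·1² = 9542.
Exponent = 2·119² / 9542 = 2.96814.
Bound = exp(−2.96814) = 0.05140.

0.0514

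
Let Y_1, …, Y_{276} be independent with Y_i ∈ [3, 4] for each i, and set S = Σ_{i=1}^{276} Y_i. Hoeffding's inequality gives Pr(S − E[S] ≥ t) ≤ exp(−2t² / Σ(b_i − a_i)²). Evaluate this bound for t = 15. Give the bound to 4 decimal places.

Σ(b_i − a_i)² = 276·(1)² = 276.
Exponent = 2·15²/276 = 1.6304.
Bound = exp(−1.6304) = 0.19584.

0.1958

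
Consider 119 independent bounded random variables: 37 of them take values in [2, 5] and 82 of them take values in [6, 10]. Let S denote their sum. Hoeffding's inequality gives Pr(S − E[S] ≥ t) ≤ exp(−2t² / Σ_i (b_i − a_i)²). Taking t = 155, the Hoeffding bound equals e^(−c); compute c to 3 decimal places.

Σ(b_i − a_i)² = 37·3² + 82·4² = 1645.
c = 2t² / 1645 = 2·155² / 1645 = 29.2097.

29.210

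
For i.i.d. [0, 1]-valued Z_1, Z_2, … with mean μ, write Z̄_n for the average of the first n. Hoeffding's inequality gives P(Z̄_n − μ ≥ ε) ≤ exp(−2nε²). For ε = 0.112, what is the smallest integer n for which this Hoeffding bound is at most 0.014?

Require exp(−2nε²) ≤ 0.014, i.e. 2nε² ≥ ln(1/0.014) = 4.268698.
So n ≥ 4.268698 / (2·0.112²) = 170.149.
The smallest integer n is 171.

171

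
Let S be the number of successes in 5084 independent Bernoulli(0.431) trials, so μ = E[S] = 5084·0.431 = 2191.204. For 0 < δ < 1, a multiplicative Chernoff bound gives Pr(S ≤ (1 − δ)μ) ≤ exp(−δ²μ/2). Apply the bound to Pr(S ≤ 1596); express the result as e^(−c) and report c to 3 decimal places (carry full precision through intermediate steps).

80.839

Write 1596 = (1 − δ)μ, so δ = 1 − 1596/2191.204 = 0.2716333…
Then the exponent is δ²μ/2 = (μ − 1596)²/(2μ) = 80.838617.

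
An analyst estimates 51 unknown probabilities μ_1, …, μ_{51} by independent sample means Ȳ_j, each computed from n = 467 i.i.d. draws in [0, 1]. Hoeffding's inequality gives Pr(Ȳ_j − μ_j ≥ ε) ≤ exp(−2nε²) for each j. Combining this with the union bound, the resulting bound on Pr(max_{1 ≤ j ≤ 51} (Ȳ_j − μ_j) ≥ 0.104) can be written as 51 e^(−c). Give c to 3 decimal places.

10.102

Union bound over the 51 events: Pr(max_{1 ≤ j ≤ 51} (Ȳ_j − μ_j) ≥ 0.104) ≤ 51·exp(−2nε²) = 51 exp(−2·467·0.104²).
So c = 2·467·0.104² = 10.1021.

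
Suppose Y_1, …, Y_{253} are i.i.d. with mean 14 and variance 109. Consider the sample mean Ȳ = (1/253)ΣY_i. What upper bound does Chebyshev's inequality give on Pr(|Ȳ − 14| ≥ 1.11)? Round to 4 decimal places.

Var(Ȳ) = Var(Y_i)/n = 109/253 = 0.43083.
Chebyshev: Pr(|Ȳ − 14| ≥ 1.11) ≤ Var(Ȳ)/(1.11)² = 109/(253·1.11²) = 0.3497.

0.3497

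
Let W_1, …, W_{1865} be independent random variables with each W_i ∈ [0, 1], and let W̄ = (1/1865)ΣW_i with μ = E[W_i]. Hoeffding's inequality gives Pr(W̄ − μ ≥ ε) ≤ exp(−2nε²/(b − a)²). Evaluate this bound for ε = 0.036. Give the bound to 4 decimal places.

0.0080

Exponent: 2nε²/(b − a)² = 2·1865·0.036² / 1² = 4.83408.
Bound = exp(−4.83408) = 0.00795.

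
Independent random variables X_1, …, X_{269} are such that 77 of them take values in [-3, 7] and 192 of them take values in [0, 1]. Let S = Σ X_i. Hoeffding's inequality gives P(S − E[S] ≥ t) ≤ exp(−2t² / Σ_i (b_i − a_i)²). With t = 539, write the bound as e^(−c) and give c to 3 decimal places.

Σ(b_i − a_i)² = 77·10² + 192·1² = 7892.
c = 2t² / 7892 = 2·539² / 7892 = 73.6242.

73.624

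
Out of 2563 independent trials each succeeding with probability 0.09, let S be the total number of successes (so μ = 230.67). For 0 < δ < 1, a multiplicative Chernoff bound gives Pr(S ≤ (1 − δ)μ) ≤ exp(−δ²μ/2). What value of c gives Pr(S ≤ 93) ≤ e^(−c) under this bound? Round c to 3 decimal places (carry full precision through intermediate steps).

Write 93 = (1 − δ)μ, so δ = 1 − 93/230.67 = 0.5968266…
Then the exponent is δ²μ/2 = (μ − 93)²/(2μ) = 41.082561.

41.083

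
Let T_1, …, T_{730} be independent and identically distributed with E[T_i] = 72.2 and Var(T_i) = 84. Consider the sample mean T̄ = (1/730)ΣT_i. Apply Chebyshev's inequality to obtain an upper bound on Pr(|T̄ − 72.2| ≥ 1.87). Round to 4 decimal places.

Var(T̄) = Var(T_i)/n = 84/730 = 0.11507.
Chebyshev: Pr(|T̄ − 72.2| ≥ 1.87) ≤ Var(T̄)/(1.87)² = 84/(730·1.87²) = 0.0329.

0.0329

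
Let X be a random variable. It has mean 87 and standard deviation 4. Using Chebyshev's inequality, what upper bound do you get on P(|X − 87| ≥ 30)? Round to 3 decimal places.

0.018

Chebyshev: P(|X − μ| ≥ t) ≤ Var(X)/t².
Var(X) = σ² = 4² = 16.
Bound = 16 / 900 = 0.0178.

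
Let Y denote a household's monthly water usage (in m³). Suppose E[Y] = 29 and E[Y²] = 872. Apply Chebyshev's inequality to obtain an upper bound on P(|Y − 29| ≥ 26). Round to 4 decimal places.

Var(Y) = E[Y²] − (E[Y])² = 872 − 841 = 31.
Chebyshev's inequality: P(|Y − μ| ≥ t) ≤ Var(Y)/t² = 31/676 = 0.0459.

0.0459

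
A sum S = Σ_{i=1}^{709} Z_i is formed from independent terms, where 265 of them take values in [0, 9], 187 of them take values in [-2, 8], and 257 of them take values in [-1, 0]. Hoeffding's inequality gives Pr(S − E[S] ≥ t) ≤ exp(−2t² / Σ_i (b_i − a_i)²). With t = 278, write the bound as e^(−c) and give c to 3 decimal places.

Σ(b_i − a_i)² = 265·9² + 187·10² + 257·1² = 40422.
c = 2t² / 40422 = 2·278² / 40422 = 3.8239.

3.824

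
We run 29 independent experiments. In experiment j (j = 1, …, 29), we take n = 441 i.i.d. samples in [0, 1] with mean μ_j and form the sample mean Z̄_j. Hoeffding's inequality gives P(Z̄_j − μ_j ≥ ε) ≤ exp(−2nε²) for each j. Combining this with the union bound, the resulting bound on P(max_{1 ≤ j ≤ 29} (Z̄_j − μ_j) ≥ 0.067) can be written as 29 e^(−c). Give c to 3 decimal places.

3.959

Union bound over the 29 events: P(max_{1 ≤ j ≤ 29} (Z̄_j − μ_j) ≥ 0.067) ≤ 29·exp(−2nε²) = 29 exp(−2·441·0.067²).
So c = 2·441·0.067² = 3.9593.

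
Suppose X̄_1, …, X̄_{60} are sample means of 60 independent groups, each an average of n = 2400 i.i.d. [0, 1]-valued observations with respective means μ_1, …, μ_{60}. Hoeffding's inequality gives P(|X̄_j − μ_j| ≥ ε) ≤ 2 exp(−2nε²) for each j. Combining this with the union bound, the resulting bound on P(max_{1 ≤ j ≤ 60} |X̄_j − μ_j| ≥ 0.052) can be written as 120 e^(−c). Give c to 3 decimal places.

12.979

Union bound over the 60 events: P(max_{1 ≤ j ≤ 60} |X̄_j − μ_j| ≥ 0.052) ≤ 60·2·exp(−2nε²) = 120 exp(−2·2400·0.052²).
So c = 2·2400·0.052² = 12.9792.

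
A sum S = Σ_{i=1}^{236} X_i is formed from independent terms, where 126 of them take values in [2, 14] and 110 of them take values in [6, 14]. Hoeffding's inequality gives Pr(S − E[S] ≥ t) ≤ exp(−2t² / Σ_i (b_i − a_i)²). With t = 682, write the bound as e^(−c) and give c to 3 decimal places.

Σ(b_i − a_i)² = 126·12² + 110·8² = 25184.
c = 2t² / 25184 = 2·682² / 25184 = 36.9381.

36.938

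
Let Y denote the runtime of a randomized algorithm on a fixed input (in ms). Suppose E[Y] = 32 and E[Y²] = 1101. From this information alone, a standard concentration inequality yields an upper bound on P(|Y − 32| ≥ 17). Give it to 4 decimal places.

0.2664

The first two moments determine the variance, so Chebyshev's inequality is the sharpest standard bound available.
Var(Y) = E[Y²] − (E[Y])² = 1101 − 1024 = 77.
Chebyshev's inequality: P(|Y − μ| ≥ t) ≤ Var(Y)/t² = 77/289 = 0.2664.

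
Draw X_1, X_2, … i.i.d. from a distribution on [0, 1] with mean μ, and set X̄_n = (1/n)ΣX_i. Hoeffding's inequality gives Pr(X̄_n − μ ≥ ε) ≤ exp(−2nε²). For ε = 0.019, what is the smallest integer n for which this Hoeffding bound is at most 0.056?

3993

Require exp(−2nε²) ≤ 0.056, i.e. 2nε² ≥ ln(1/0.056) = 2.882404.
So n ≥ 2.882404 / (2·0.019²) = 3992.249.
The smallest integer n is 3993.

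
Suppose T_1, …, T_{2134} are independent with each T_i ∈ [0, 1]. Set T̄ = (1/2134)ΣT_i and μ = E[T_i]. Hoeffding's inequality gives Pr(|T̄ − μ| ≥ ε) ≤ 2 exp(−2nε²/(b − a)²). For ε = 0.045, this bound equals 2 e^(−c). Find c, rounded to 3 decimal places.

8.643

c = 2nε²/(b − a)² = 2·2134·0.045² / 1² = 8.6427.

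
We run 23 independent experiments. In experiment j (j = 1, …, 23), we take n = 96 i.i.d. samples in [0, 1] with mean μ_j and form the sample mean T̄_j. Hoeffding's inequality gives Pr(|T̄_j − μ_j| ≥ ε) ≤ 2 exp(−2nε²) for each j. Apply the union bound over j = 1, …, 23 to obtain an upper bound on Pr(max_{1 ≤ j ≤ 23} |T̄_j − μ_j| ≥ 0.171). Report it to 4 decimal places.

0.1677

Per-experiment Hoeffding bound: 2·exp(−2·96·0.171²) = 2·exp(−5.61427) = 0.0072909.
Union bound over 23 events: 23·0.0072909 = 0.16769.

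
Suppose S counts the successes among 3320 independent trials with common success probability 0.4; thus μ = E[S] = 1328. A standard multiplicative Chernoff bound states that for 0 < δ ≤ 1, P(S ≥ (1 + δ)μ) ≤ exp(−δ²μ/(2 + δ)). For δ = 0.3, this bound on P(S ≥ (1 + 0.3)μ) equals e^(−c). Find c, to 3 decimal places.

c = δ²μ/(2 + δ) = 0.3²·1328/(2 + 0.3) = 51.9652.

51.965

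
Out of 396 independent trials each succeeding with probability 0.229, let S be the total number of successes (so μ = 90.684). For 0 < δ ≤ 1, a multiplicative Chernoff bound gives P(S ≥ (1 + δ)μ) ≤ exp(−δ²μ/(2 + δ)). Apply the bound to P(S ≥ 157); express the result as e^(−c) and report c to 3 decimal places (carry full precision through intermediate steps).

Write 157 = (1 + δ)μ, so δ = 157/90.684 − 1 = 0.7312867…
Then the exponent is δ²μ/(2 + δ) = (157 − μ)² / (μ·(2 + δ)) = 17.755737.

17.756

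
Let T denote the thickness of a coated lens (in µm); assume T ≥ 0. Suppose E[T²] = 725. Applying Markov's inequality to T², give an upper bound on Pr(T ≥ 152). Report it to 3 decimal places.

0.031

Since T ≥ 0, the event {T ≥ 152} is the same as {T² ≥ 23104}.
Markov's inequality applied to T² gives Pr(T² ≥ 23104) ≤ E[T²]/23104 = 725/23104 = 0.0314.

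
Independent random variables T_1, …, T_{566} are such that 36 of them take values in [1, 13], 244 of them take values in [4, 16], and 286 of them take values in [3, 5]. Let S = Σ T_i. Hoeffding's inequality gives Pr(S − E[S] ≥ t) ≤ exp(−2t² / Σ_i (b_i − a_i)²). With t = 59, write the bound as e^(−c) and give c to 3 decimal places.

0.168

Σ(b_i − a_i)² = 36·12² + 244·12² + 286·2² = 41464.
c = 2t² / 41464 = 2·59² / 41464 = 0.1679.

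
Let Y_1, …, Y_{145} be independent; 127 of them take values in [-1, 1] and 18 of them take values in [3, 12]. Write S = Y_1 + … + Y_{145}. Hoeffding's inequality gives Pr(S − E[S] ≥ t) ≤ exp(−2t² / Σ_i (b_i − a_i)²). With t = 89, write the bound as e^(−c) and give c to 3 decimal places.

8.058

Σ(b_i − a_i)² = 127·2² + 18·9² = 1966.
c = 2t² / 1966 = 2·89² / 1966 = 8.0580.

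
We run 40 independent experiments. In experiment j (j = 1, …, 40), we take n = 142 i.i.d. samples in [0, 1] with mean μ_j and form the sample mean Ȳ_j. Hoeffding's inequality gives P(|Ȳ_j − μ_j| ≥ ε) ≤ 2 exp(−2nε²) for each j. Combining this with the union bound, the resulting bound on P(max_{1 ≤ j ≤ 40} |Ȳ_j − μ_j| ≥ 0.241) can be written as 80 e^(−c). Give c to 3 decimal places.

16.495

Union bound over the 40 events: P(max_{1 ≤ j ≤ 40} |Ȳ_j − μ_j| ≥ 0.241) ≤ 40·2·exp(−2nε²) = 80 exp(−2·142·0.241²).
So c = 2·142·0.241² = 16.4950.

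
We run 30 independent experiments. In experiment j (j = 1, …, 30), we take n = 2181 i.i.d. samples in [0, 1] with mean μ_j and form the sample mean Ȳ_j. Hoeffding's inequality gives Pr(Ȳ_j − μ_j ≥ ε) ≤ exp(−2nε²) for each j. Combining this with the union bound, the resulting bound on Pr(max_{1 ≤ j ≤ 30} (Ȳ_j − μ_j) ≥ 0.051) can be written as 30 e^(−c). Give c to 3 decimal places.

11.346

Union bound over the 30 events: Pr(max_{1 ≤ j ≤ 30} (Ȳ_j − μ_j) ≥ 0.051) ≤ 30·exp(−2nε²) = 30 exp(−2·2181·0.051²).
So c = 2·2181·0.051² = 11.3456.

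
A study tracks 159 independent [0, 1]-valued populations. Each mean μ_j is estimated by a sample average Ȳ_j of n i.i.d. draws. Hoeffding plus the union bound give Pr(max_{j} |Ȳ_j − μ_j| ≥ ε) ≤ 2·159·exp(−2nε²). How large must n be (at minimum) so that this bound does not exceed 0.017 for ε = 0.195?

130

Need 2·159·exp(−2nε²) ≤ 0.017, i.e. exp(−2nε²) ≤ 0.017/318.
So 2nε² ≥ ln(318/0.017) = 9.836593.
Hence n ≥ 9.836593/(2·0.195²) = 129.344.
The smallest integer n is 130.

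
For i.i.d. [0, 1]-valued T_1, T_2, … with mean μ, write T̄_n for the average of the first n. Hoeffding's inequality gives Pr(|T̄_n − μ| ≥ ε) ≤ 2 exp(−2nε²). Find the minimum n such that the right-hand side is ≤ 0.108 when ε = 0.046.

Require 2·exp(−2nε²) ≤ 0.108, i.e. 2nε² ≥ ln(2/0.108) = 2.918771.
So n ≥ 2.918771 / (2·0.046²) = 689.691.
The smallest integer n is 690.

690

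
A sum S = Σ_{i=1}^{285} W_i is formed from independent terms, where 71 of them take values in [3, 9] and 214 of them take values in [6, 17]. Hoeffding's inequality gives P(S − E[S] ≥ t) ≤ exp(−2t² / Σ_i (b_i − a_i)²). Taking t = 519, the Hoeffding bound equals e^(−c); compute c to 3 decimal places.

18.936

Σ(b_i − a_i)² = 71·6² + 214·11² = 28450.
c = 2t² / 28450 = 2·519² / 28450 = 18.9357.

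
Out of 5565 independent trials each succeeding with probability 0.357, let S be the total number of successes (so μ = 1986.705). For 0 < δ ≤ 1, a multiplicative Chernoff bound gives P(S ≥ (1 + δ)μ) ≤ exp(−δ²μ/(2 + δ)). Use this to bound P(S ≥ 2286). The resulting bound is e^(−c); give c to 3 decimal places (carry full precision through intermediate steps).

20.965

Write 2286 = (1 + δ)μ, so δ = 2286/1986.705 − 1 = 0.1506489…
Then the exponent is δ²μ/(2 + δ) = (2286 − μ)² / (μ·(2 + δ)) = 20.965055.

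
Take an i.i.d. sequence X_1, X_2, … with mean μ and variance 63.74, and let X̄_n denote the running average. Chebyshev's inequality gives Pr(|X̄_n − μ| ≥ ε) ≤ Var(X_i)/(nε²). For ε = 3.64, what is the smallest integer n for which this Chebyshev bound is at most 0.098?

Require 63.74/(n·3.64²) ≤ 0.098, i.e. n ≥ 63.74/(0.098·3.64²) = 49.089.
The smallest integer n is 50.

50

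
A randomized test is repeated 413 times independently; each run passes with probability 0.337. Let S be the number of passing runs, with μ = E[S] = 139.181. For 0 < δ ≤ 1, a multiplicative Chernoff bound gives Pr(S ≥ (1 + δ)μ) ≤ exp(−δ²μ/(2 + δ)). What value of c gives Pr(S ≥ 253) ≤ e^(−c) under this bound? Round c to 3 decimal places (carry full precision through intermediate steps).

Write 253 = (1 + δ)μ, so δ = 253/139.181 − 1 = 0.8177769…
Then the exponent is δ²μ/(2 + δ) = (253 − μ)² / (μ·(2 + δ)) = 33.032617.

33.033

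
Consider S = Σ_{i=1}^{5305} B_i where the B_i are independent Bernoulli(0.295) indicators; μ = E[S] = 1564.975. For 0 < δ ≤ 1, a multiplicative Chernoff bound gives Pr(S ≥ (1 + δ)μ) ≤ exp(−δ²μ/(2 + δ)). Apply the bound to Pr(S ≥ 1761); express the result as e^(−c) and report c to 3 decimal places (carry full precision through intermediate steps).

Write 1761 = (1 + δ)μ, so δ = 1761/1564.975 − 1 = 0.1252576…
Then the exponent is δ²μ/(2 + δ) = (1761 − μ)² / (μ·(2 + δ)) = 11.553244.

11.553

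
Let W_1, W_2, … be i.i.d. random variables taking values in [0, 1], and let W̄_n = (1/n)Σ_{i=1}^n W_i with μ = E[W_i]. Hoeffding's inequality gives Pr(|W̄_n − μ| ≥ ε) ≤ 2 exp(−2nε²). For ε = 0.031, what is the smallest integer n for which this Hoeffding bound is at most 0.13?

Require 2·exp(−2nε²) ≤ 0.13, i.e. 2nε² ≥ ln(2/0.13) = 2.733368.
So n ≥ 2.733368 / (2·0.031²) = 1422.148.
The smallest integer n is 1423.

1423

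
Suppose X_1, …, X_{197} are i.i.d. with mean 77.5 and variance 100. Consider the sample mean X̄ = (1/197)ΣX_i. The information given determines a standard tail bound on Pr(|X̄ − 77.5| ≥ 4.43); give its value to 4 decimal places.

0.0259

With mean and variance of each term known, Chebyshev's inequality bounds the deviation of the sum (or sample mean).
Var(X̄) = Var(X_i)/n = 100/197 = 0.50761.
Chebyshev: Pr(|X̄ − 77.5| ≥ 4.43) ≤ Var(X̄)/(4.43)² = 100/(197·4.43²) = 0.0259.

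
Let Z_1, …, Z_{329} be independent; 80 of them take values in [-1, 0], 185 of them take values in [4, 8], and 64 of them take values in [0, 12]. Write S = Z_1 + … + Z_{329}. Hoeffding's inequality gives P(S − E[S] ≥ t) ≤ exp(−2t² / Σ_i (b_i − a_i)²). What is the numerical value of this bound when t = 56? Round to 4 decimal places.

0.5994

Σ(b_i − a_i)² = 80·1² + 185·4² + 64·12² = 12256.
Exponent = 2·56² / 12256 = 0.51175.
Bound = exp(−0.51175) = 0.59945.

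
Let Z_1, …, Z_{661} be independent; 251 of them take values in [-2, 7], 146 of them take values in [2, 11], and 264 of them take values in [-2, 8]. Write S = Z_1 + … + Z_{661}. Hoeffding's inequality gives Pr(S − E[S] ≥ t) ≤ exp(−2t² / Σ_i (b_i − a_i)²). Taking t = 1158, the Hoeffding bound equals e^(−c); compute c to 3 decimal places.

Σ(b_i − a_i)² = 251·9² + 146·9² + 264·10² = 58557.
c = 2t² / 58557 = 2·1158² / 58557 = 45.8003.

45.800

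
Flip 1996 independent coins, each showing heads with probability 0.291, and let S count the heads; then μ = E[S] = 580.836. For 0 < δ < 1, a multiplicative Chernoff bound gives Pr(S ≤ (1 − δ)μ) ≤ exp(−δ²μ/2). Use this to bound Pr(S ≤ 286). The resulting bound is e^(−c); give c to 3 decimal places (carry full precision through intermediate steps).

74.830

Write 286 = (1 − δ)μ, so δ = 1 − 286/580.836 = 0.5076063…
Then the exponent is δ²μ/2 = (μ − 286)²/(2μ) = 74.830302.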